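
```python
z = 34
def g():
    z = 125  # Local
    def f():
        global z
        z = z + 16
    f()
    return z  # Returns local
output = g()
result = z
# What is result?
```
50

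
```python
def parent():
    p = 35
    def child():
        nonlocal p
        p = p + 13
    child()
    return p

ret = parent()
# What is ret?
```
48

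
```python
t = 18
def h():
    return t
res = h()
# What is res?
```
18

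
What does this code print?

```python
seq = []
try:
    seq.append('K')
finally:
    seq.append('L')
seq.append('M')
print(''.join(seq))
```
KLM

try/finally without except, no exception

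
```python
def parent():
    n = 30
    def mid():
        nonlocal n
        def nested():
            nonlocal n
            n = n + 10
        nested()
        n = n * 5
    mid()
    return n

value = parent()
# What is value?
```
200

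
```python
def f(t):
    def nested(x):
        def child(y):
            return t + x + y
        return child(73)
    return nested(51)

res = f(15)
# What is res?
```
139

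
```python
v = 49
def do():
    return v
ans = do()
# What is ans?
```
49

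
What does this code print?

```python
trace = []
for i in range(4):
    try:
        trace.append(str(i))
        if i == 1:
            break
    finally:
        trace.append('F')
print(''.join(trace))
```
0F1F

finally runs even when breaking out of loop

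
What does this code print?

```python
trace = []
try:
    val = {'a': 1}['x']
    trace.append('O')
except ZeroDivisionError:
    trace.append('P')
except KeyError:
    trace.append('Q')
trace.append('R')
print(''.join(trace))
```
QR

KeyError is caught by its specific handler, not ZeroDivisionError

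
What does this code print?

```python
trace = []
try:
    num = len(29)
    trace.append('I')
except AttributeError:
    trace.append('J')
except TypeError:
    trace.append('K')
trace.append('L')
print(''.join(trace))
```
KL

TypeError is caught by its specific handler, not AttributeError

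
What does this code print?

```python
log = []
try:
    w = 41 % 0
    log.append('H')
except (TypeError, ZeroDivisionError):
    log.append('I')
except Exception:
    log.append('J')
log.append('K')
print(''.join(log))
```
IK

ZeroDivisionError matches tuple containing it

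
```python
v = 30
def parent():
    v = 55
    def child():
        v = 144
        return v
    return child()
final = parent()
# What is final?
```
144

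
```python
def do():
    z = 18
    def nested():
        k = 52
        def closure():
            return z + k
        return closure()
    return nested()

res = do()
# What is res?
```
70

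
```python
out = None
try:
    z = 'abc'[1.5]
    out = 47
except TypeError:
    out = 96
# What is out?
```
96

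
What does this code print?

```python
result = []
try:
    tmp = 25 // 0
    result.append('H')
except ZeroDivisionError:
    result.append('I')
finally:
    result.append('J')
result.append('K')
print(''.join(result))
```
IJK

finally always runs, even after exception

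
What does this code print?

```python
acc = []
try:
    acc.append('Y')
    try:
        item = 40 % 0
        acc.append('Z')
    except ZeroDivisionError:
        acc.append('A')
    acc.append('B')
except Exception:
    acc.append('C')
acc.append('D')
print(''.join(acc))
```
YABD

Inner exception caught by inner handler, outer continues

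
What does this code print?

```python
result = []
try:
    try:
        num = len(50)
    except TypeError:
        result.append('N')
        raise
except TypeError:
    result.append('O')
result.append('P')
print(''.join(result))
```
NOP

raise without argument re-raises current exception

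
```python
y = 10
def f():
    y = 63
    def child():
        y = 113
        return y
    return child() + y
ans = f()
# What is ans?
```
176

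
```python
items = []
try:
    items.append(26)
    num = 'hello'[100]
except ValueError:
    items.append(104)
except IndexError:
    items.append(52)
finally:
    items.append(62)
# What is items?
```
[26, 52, 62]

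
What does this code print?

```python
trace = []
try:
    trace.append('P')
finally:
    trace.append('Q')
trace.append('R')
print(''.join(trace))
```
PQR

try/finally without except, no exception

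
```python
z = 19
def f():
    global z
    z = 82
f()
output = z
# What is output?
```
82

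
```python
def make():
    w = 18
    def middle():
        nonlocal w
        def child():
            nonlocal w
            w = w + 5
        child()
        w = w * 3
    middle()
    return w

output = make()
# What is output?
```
69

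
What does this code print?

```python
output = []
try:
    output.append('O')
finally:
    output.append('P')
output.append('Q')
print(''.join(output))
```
OPQ

try/finally without except, no exception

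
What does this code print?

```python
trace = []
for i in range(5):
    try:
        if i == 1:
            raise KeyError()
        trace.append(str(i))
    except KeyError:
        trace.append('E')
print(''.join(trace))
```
0E234

Exception on i=1 caught, loop continues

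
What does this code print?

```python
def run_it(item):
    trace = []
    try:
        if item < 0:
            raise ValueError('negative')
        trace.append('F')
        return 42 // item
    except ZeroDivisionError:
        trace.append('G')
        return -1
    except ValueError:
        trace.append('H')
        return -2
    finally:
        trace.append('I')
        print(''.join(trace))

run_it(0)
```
FGI

item=0 causes ZeroDivisionError, caught, finally prints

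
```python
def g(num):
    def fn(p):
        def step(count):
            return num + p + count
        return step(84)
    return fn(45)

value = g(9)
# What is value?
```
138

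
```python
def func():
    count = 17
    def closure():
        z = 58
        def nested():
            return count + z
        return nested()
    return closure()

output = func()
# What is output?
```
75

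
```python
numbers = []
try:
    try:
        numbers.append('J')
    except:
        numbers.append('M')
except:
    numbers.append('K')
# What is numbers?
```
['J']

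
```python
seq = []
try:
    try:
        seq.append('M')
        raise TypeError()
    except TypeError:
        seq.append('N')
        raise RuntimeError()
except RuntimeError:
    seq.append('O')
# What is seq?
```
['M', 'N', 'O']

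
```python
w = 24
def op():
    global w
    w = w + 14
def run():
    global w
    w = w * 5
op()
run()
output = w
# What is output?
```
190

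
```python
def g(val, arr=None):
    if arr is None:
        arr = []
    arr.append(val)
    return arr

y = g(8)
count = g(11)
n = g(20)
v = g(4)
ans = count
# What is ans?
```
[11]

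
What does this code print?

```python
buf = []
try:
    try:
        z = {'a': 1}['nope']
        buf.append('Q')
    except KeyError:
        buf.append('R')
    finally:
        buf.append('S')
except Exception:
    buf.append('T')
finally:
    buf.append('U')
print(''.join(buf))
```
RSU

Both finally blocks run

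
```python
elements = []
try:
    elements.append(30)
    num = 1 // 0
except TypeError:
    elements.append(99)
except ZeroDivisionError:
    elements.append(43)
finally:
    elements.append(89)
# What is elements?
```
[30, 43, 89]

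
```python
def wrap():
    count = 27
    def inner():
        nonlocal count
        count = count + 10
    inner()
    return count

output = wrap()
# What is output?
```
37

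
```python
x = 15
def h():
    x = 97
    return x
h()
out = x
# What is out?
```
15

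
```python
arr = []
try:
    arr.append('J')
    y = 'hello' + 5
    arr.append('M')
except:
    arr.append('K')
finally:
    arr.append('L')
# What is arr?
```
['J', 'K', 'L']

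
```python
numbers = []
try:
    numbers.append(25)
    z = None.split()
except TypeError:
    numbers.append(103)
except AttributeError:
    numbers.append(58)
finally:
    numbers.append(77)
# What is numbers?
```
[25, 58, 77]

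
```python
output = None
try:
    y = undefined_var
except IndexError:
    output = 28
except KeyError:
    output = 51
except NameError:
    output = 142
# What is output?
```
142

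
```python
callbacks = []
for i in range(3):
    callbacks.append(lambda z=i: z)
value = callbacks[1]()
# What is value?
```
1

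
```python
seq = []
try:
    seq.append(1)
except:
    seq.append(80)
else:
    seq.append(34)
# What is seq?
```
[1, 34]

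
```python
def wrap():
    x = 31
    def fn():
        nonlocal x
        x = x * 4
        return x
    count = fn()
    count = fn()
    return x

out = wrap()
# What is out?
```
496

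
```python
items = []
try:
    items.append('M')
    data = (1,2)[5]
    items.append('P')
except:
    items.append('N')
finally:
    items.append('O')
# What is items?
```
['M', 'N', 'O']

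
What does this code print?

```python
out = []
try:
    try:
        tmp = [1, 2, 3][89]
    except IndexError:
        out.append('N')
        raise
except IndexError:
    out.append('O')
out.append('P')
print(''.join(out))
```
NOP

raise without argument re-raises current exception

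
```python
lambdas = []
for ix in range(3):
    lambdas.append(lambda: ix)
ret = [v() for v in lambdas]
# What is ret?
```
[2, 2, 2]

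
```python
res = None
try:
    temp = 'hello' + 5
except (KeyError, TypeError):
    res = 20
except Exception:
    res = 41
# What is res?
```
20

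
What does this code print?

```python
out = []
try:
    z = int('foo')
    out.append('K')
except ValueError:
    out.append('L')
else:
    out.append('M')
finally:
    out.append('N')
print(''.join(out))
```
LN

Exception: except runs, else skipped, finally runs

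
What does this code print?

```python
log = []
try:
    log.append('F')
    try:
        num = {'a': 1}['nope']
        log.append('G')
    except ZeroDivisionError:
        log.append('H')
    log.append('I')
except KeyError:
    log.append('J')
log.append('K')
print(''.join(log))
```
FJK

Inner handler doesn't match, propagates to outer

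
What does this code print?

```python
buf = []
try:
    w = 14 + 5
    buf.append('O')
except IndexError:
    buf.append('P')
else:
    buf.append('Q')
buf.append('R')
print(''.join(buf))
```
OQR

else block runs when no exception occurs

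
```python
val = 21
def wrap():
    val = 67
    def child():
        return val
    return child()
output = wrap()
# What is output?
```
67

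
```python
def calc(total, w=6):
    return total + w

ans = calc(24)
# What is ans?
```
30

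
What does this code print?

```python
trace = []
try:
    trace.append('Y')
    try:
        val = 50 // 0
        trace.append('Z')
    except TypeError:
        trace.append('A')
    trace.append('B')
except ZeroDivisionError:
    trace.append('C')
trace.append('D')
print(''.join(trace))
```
YCD

Inner handler doesn't match, propagates to outer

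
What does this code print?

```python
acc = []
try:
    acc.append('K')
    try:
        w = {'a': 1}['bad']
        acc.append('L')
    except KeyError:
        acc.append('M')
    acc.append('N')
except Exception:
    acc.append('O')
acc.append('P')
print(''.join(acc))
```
KMNP

Inner exception caught by inner handler, outer continues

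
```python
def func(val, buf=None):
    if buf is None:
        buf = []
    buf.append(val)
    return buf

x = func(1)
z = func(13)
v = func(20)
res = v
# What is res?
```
[20]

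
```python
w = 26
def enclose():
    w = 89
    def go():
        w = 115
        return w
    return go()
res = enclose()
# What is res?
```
115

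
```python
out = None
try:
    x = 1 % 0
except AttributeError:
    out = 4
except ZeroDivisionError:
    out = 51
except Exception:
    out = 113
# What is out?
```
51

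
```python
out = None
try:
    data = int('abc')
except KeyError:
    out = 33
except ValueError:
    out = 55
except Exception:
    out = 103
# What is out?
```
55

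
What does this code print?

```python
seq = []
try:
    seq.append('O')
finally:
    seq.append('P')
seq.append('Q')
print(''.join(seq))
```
OPQ

try/finally without except, no exception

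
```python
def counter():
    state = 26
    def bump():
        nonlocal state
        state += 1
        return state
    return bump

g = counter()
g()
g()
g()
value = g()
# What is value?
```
30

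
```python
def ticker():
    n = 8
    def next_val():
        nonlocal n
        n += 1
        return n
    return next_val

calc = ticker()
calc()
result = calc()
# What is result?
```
10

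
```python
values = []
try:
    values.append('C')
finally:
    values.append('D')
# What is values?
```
['C', 'D']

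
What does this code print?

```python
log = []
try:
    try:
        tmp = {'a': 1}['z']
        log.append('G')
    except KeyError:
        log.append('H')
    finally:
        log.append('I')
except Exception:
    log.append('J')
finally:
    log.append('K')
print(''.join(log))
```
HIK

Both finally blocks run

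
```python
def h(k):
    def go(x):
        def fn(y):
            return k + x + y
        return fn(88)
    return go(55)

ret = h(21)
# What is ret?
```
164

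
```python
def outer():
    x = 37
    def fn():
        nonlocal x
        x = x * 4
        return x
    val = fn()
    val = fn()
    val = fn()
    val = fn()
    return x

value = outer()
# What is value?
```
9472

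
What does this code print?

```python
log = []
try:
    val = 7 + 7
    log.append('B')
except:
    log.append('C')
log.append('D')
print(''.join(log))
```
BD

No exception, try block completes normally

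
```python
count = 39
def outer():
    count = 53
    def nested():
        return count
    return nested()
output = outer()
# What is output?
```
53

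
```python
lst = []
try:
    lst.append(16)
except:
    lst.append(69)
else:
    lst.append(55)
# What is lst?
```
[16, 55]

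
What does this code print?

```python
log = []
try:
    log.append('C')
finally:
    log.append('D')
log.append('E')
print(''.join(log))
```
CDE

try/finally without except, no exception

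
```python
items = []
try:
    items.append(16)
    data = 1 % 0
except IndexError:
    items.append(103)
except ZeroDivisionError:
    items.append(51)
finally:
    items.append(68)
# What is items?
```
[16, 51, 68]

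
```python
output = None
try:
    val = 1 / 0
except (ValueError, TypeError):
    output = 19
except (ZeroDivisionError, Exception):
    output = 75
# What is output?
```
75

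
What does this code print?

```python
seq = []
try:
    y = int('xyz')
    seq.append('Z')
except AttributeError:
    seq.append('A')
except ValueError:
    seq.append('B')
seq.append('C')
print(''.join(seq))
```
BC

ValueError is caught by its specific handler, not AttributeError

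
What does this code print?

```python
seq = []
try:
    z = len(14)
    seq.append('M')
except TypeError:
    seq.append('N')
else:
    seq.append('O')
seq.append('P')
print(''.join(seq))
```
NP

else block skipped when exception is caught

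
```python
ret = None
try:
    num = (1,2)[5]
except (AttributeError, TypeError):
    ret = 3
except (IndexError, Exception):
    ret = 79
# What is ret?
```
79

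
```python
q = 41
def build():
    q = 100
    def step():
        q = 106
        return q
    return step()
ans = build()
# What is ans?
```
106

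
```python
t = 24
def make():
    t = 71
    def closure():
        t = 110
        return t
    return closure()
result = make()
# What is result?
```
110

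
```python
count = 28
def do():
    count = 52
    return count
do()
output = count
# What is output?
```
28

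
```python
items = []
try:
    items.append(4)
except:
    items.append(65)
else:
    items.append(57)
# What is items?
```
[4, 57]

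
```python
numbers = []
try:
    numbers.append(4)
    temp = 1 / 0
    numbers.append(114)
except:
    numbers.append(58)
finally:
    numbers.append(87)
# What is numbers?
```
[4, 58, 87]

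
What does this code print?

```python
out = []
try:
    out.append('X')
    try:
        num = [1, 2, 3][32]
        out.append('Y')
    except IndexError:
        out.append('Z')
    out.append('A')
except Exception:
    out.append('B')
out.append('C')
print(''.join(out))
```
XZAC

Inner exception caught by inner handler, outer continues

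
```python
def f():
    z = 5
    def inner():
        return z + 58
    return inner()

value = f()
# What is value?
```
63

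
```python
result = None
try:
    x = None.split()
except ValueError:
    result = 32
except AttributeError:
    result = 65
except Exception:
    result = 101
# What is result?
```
65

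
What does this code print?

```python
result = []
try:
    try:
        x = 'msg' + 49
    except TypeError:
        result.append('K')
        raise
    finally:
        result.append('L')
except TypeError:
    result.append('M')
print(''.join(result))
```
KLM

finally runs before re-raised exception propagates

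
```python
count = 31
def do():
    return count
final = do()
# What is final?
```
31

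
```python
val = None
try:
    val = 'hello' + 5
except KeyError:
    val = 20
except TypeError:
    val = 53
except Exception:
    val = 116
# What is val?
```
53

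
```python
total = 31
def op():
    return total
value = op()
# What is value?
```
31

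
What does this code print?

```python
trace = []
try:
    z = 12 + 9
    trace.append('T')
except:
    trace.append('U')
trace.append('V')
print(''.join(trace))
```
TV

No exception, try block completes normally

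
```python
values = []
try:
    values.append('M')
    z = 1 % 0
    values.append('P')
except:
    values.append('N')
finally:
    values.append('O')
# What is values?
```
['M', 'N', 'O']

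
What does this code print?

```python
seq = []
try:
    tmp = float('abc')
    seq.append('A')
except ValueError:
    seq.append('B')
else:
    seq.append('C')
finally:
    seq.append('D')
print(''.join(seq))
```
BD

Exception: except runs, else skipped, finally runs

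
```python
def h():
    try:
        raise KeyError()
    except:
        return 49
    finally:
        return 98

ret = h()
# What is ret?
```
98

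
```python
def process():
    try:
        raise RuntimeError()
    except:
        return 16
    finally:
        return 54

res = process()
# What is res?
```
54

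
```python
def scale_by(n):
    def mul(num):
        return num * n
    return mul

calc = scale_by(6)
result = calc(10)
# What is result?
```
60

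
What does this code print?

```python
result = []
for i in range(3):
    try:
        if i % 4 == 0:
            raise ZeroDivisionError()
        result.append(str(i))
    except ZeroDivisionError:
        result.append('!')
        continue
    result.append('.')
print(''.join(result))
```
!1.2.

continue in except skips rest of loop body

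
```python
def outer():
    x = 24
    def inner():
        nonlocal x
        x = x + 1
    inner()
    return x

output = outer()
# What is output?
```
25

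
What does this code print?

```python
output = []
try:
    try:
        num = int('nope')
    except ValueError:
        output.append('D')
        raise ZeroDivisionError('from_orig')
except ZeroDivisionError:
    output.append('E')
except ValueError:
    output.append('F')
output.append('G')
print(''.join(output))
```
DEG

ZeroDivisionError raised and caught, original ValueError not re-raised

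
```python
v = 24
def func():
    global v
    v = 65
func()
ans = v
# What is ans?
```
65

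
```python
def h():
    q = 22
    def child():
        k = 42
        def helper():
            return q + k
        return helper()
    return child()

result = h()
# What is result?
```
64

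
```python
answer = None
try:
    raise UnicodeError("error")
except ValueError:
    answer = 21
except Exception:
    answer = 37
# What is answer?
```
21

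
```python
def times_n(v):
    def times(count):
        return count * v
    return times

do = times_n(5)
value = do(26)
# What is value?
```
130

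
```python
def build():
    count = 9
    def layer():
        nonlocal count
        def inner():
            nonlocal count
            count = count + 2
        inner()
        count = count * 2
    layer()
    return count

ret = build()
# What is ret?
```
22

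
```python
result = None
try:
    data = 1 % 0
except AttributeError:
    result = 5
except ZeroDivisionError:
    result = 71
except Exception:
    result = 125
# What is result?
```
71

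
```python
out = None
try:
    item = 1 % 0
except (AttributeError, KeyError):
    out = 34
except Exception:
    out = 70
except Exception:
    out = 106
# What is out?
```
70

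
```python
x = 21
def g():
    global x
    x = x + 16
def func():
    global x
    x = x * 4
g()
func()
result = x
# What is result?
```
148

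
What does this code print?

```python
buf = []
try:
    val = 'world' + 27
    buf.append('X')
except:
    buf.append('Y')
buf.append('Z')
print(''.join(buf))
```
YZ

Exception raised in try, caught by bare except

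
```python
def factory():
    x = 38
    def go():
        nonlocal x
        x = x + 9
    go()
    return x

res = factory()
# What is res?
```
47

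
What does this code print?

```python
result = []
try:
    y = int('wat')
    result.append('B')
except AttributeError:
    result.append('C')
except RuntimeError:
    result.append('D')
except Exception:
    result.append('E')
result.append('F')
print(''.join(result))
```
EF

ValueError not specifically caught, falls to Exception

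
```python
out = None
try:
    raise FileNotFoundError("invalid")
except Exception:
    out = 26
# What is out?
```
26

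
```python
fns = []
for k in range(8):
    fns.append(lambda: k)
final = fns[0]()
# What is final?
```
7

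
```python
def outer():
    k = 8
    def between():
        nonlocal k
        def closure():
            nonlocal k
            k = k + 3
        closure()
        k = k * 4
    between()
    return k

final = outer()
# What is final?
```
44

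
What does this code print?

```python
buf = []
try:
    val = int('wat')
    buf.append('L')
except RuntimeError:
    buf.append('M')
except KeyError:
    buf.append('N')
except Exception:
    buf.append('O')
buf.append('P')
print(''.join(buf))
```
OP

ValueError not specifically caught, falls to Exception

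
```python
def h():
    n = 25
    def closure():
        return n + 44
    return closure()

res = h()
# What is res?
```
69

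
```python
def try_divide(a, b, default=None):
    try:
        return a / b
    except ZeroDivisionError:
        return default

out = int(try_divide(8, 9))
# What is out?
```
0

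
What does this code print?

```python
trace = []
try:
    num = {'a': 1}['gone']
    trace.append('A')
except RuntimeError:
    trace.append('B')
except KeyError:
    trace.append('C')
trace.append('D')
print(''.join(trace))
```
CD

KeyError is caught by its specific handler, not RuntimeError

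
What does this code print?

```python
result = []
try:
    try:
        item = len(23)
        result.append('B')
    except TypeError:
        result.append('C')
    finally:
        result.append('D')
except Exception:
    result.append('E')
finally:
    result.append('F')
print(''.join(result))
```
CDF

Both finally blocks run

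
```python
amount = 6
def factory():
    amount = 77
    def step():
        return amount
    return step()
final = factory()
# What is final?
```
77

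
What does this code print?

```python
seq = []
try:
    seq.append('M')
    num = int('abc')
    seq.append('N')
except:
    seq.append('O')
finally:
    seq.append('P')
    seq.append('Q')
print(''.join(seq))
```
MOPQ

Code before exception runs, then except, then all of finally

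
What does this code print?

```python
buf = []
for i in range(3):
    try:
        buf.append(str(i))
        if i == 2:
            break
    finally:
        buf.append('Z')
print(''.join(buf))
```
0Z1Z2Z

finally runs even when breaking out of loop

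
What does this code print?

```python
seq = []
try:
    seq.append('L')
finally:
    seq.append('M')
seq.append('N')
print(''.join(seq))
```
LMN

try/finally without except, no exception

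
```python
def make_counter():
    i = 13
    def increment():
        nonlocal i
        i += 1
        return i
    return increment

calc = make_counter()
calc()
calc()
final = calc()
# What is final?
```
16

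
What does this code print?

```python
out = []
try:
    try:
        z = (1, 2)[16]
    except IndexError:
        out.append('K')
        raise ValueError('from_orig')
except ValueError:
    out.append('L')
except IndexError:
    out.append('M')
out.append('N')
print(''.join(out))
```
KLN

ValueError raised and caught, original IndexError not re-raised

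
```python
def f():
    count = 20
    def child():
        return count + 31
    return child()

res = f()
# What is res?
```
51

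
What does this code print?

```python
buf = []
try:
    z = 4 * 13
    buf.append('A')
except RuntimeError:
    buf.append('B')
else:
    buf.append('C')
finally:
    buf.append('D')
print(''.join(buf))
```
ACD

else runs before finally when no exception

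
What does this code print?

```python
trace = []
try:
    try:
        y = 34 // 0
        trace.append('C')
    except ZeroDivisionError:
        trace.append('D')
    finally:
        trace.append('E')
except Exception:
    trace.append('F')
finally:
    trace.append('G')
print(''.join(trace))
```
DEG

Both finally blocks run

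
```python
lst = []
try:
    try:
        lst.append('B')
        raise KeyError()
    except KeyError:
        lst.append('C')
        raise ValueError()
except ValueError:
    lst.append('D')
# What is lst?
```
['B', 'C', 'D']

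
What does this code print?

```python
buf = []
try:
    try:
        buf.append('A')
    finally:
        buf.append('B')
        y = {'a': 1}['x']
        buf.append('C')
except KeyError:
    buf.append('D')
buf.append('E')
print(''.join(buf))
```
ABDE

Exception in inner finally caught by outer except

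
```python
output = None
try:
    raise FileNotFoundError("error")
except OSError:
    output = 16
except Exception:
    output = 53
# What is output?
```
16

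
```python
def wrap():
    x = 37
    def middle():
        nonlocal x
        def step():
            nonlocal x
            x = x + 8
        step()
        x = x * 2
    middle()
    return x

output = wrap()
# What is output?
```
90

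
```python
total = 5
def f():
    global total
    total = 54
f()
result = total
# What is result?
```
54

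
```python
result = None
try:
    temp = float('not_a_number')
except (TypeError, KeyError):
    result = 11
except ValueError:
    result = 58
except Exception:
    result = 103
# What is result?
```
58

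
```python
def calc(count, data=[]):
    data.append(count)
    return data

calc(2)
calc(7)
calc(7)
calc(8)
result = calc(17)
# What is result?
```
[2, 7, 7, 8, 17]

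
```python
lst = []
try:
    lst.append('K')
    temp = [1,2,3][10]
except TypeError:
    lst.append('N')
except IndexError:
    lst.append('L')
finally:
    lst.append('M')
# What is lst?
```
['K', 'L', 'M']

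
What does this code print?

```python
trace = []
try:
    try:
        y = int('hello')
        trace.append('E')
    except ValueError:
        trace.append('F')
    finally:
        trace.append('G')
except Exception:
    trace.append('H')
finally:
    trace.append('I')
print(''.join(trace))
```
FGI

Both finally blocks run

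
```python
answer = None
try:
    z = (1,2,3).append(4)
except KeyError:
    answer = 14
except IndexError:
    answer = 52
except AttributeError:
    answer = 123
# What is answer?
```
123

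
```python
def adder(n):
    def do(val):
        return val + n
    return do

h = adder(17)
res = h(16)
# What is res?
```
33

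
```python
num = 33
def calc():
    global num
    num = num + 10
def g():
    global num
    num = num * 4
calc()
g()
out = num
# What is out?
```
172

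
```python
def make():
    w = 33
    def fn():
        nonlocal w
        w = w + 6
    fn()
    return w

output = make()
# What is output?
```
39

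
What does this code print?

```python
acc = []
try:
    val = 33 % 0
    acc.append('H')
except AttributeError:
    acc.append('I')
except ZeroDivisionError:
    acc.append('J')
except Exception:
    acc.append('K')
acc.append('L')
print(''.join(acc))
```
JL

ZeroDivisionError matches before generic Exception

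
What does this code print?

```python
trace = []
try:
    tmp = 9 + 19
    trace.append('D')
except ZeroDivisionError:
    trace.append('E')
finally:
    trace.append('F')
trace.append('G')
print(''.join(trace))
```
DFG

finally runs after normal execution too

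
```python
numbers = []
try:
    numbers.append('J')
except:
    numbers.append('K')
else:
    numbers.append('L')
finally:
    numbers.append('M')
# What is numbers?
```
['J', 'L', 'M']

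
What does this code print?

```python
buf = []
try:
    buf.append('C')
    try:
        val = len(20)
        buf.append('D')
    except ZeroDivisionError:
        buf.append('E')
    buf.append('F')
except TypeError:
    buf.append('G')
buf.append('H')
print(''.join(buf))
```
CGH

Inner handler doesn't match, propagates to outer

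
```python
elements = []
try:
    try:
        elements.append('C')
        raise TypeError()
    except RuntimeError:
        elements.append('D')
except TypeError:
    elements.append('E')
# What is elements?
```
['C', 'E']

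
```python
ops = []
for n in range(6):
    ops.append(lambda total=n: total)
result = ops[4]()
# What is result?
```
4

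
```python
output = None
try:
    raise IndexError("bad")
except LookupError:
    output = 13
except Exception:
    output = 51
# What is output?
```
13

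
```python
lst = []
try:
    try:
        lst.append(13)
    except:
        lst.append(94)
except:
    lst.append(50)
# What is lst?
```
[13]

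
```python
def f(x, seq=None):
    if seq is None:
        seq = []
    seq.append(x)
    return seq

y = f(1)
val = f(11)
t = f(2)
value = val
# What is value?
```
[11]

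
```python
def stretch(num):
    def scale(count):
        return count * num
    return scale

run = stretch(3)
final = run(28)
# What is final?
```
84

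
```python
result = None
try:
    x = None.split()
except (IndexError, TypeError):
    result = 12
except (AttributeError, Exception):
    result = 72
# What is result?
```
72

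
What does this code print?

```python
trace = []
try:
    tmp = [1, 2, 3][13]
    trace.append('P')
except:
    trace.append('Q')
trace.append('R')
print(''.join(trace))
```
QR

Exception raised in try, caught by bare except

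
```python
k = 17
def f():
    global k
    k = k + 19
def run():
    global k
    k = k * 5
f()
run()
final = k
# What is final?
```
180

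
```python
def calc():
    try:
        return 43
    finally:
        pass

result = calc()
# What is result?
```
43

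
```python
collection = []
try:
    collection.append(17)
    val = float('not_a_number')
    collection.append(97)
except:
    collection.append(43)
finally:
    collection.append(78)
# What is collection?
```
[17, 43, 78]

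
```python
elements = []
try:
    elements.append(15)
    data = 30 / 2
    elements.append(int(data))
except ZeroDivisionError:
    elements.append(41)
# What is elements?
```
[15, 15]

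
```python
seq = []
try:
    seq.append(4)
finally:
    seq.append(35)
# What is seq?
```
[4, 35]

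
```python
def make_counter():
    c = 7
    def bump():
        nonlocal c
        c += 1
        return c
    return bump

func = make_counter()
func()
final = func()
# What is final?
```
9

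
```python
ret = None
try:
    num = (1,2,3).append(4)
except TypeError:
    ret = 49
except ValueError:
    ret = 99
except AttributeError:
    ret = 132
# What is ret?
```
132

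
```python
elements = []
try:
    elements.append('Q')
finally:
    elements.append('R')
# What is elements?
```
['Q', 'R']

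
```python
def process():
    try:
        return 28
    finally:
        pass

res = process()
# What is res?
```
28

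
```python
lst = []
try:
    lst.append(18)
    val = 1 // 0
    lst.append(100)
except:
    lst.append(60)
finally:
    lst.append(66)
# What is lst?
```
[18, 60, 66]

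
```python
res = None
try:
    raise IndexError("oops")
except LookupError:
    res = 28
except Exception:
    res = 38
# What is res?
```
28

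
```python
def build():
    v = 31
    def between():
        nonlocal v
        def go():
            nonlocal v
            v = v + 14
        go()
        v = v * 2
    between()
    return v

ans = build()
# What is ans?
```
90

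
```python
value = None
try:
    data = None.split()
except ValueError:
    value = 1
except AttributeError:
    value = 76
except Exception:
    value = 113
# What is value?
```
76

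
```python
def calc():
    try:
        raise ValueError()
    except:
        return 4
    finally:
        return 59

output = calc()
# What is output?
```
59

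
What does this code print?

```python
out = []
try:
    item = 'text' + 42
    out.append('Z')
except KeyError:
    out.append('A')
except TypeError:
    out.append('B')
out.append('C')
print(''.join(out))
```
BC

TypeError is caught by its specific handler, not KeyError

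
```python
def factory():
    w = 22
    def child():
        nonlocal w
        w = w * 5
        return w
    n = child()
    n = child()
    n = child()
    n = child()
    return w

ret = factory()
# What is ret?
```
13750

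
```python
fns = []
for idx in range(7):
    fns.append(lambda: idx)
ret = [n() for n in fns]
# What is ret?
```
[6, 6, 6, 6, 6, 6, 6]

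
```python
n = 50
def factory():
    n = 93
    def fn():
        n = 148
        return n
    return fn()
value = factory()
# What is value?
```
148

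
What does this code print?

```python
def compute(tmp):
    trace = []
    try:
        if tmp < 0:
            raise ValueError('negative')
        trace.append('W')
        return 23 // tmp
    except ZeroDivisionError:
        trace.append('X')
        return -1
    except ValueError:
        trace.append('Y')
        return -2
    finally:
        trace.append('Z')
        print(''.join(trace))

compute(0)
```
WXZ

tmp=0 causes ZeroDivisionError, caught, finally prints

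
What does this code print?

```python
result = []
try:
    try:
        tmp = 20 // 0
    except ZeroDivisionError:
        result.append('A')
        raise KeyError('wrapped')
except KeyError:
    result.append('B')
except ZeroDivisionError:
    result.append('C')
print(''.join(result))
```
AB

New KeyError raised, caught by outer KeyError handler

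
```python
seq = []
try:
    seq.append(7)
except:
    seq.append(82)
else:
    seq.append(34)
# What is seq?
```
[7, 34]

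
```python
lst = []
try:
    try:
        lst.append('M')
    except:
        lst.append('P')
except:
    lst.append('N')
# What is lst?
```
['M']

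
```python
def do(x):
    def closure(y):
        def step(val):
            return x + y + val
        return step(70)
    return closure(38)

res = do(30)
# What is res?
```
138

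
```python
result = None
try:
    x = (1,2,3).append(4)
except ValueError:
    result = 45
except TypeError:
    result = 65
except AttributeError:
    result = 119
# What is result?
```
119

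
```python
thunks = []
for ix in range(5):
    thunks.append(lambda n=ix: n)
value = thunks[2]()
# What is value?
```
2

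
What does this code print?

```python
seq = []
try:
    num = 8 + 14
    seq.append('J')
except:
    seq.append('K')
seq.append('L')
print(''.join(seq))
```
JL

No exception, try block completes normally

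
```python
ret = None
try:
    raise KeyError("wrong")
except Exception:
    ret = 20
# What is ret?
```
20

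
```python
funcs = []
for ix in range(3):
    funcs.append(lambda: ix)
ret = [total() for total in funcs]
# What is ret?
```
[2, 2, 2]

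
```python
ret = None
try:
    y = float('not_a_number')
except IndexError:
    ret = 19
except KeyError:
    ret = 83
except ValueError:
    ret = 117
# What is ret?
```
117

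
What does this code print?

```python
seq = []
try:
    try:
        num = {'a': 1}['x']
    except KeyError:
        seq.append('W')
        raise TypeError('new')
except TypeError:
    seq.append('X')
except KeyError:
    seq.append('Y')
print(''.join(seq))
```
WX

New TypeError raised, caught by outer TypeError handler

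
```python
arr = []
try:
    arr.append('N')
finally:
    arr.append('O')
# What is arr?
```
['N', 'O']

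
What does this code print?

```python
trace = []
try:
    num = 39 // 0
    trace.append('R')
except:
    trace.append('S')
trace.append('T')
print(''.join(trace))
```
ST

Exception raised in try, caught by bare except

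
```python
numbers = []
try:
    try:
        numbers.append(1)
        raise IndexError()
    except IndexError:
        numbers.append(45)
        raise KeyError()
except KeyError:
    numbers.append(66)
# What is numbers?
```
[1, 45, 66]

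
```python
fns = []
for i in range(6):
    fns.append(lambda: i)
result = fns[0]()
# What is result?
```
5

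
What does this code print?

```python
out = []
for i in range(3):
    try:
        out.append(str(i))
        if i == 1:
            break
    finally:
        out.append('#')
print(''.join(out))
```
0#1#

finally runs even when breaking out of loop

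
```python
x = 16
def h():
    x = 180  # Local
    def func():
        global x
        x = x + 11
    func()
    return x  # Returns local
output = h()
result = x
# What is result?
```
27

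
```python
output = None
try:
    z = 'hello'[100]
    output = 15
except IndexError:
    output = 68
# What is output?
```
68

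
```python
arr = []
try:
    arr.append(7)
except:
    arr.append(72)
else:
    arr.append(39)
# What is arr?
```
[7, 39]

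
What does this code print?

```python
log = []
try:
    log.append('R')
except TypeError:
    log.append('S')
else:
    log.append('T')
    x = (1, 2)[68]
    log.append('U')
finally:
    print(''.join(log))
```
RT

Try succeeds, else appends 'T', IndexError in else is uncaught, finally prints before exception propagates ('U' never appended)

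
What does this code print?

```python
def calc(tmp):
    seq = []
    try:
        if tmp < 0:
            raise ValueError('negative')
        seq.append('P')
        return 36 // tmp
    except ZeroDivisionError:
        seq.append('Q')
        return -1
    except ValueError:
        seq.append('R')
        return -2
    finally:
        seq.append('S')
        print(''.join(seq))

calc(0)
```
PQS

tmp=0 causes ZeroDivisionError, caught, finally prints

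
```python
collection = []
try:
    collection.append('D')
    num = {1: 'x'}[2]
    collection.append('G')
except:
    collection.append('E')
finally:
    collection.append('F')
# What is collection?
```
['D', 'E', 'F']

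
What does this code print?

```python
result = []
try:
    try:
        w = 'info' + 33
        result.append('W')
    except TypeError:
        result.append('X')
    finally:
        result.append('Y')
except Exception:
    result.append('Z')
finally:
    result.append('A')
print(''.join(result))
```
XYA

Both finally blocks run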